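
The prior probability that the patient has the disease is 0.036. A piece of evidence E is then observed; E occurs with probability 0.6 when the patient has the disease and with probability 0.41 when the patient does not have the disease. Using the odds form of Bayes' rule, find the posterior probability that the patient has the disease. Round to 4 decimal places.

Prior odds = 0.036/(1−0.036) = 0.037344.
Likelihood ratio for E = 0.6/0.41 = 1.4634.
Posterior odds = prior odds × LR = 0.054650.
Posterior probability = odds/(1+odds) = 0.054650/1.0547 = 0.0518.

Posterior probability ≈ 0.0518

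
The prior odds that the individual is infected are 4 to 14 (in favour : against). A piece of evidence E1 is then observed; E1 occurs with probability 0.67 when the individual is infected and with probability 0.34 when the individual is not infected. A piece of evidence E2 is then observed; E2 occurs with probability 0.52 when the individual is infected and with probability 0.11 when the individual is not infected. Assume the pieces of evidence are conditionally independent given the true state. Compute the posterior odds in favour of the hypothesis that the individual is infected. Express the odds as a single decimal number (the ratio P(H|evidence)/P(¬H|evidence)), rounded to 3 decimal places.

Posterior odds ≈ 2.662

Prior odds = 4/14 = 0.28571. In log-odds, ln(0.28571) = -1.2528.
Add log likelihood ratios: ln(1.9706) + ln(4.7273) = 2.2317.
Posterior log-odds = 0.97892, so posterior odds = exp(0.97892) = 2.6616.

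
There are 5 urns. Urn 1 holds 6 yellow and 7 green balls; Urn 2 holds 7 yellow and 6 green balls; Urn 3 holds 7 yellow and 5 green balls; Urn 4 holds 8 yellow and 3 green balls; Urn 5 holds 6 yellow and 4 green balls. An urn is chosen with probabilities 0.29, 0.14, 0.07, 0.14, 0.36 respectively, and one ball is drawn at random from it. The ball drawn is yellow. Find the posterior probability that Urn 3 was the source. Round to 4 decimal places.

Posterior probability ≈ 0.0719

Tabulate prior·likelihood by source: [1] prior 0.29, lik 0.4615, product 0.1338; [2] prior 0.14, lik 0.5385, product 0.07538; [3] prior 0.07, lik 0.5833, product 0.04083; [4] prior 0.14, lik 0.7273, product 0.1018; [5] prior 0.36, lik 0.6, product 0.2160.
Normalizing constant = 0.56788; the posterior for Urn 3 is its product over the sum, 0.04083/0.56788 = 0.0719.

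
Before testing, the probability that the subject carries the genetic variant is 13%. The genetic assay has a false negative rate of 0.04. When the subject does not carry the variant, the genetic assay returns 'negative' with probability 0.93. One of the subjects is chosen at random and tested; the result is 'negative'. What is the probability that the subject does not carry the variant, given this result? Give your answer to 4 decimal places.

Let H be the event that the subject carries the genetic variant. P(H) = 0.13, so P(¬H) = 0.87. With E the 'negative' result, P(E|H) = 0.04 and P(E|¬H) = 0.93.
P(E) = 0.04·0.13 + 0.93·0.87 = 0.0052000 + 0.80910 = 0.81430.
By Bayes' theorem, P(H|E) = 0.0052000 / 0.81430 = 0.0064. Hence P(¬H|E) = 1 − 0.0064 = 0.9936.

P(¬H | E) ≈ 0.9936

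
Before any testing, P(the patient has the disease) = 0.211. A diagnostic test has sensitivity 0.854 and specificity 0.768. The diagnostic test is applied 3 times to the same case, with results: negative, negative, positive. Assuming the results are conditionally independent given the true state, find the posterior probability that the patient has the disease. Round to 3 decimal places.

Let H be the event that the patient has the disease; start with P(H) = 0.211. P('positive'|H) = 0.854, P('positive'|¬H) = 0.232.
Update on result 1 ('negative'): P(H) ← 0.146·0.2110 / (0.146·0.2110 + 0.768·0.7890) = 0.030806/0.63676 = 0.0484.
Update on result 2 ('negative'): P(H) ← 0.146·0.0484 / (0.146·0.0484 + 0.768·0.9516) = 0.0070634/0.73791 = 0.0096.
Update on result 3 ('positive'): P(H) ← 0.854·0.0096 / (0.854·0.0096 + 0.232·0.9904) = 0.0081747/0.23795 = 0.0344.

Posterior P(H) ≈ 0.034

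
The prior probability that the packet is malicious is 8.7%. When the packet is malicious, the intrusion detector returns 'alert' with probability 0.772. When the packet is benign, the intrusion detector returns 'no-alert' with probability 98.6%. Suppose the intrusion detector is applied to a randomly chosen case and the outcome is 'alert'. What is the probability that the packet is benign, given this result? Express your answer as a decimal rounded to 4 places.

P(¬H | E) ≈ 0.1599

Write H for 'the packet is malicious'. Prior odds H:¬H = 0.087/0.913 = 0.095290. For the 'alert' outcome, the likelihood ratio is 0.772/0.014 = 55.143.
Posterior odds = 0.095290 × 55.143 = 5.2546, so P(H|E) = 5.2546/(1+5.2546) = 0.8401. Then P(¬H|E) = 1 − 0.8401 = 0.1599.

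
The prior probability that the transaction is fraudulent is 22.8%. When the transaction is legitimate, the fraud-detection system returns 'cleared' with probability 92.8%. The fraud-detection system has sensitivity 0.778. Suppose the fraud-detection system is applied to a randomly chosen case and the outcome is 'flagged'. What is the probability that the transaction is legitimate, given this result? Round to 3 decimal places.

Write H for 'the transaction is fraudulent'. Prior odds H:¬H = 0.228/0.772 = 0.29534. For the 'flagged' outcome, the likelihood ratio is 0.778/0.072 = 10.806.
Posterior odds = 0.29534 × 10.806 = 3.1913, so P(H|E) = 3.1913/(1+3.1913) = 0.761. Then P(¬H|E) = 1 − 0.761 = 0.239.

P(¬H | E) ≈ 0.239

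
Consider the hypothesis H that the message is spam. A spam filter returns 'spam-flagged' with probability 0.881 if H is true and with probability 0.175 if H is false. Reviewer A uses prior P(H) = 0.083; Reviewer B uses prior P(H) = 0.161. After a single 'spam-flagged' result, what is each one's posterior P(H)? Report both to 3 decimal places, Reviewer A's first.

Reviewer A: 0.313; Reviewer B: 0.491

The likelihood ratio for a 'spam-flagged' result is 0.881/0.175 = 5.0343.
Reviewer A: prior odds 0.083/0.917 = 0.090513; posterior odds 0.45567; posterior probability 0.313.
Reviewer B: prior odds 0.161/0.839 = 0.19190; posterior odds 0.96605; posterior probability 0.491.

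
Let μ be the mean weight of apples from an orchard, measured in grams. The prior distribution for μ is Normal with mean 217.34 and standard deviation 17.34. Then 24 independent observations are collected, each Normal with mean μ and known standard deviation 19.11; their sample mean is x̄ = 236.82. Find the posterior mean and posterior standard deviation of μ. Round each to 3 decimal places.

Prior precision 1/τ₀² = 1/17.34² = 0.00332584; data precision n/σ² = 24/19.11² = 0.0657188.
Posterior precision = 0.00332584 + 0.0657188 = 0.0690447, giving posterior SD = 1/√0.0690447 = 3.806.
Posterior mean = (0.00332584·217.34 + 0.0657188·236.82) / 0.0690447 = 235.882.

Posterior mean ≈ 235.882; posterior SD ≈ 3.806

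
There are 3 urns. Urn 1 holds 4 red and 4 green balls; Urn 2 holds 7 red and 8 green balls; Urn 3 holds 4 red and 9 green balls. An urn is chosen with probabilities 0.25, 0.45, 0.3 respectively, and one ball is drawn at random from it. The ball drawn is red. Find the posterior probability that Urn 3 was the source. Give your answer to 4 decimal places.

Posterior probability ≈ 0.2160

P(red|Urn 1) = 0.5; P(red|Urn 2) = 0.4667; P(red|Urn 3) = 0.3077.
Prior × likelihood for each source: 0.25·0.5=0.1250, 0.45·0.4667=0.2100, 0.3·0.3077=0.09231. Summing gives P(red) = 0.42731.
P(Urn 3 | red) = 0.09231 / 0.42731 = 0.2160.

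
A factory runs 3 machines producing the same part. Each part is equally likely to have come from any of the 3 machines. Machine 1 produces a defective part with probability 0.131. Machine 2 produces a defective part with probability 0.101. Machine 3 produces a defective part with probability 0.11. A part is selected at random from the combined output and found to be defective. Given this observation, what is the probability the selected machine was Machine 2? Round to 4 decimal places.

Posterior probability ≈ 0.2953

Tabulate prior·likelihood by source: [1] prior 0.333333, lik 0.131, product 0.04367; [2] prior 0.333333, lik 0.101, product 0.03367; [3] prior 0.333333, lik 0.11, product 0.03667.
Normalizing constant = 0.11400; the posterior for Machine 2 is its product over the sum, 0.03367/0.11400 = 0.2953.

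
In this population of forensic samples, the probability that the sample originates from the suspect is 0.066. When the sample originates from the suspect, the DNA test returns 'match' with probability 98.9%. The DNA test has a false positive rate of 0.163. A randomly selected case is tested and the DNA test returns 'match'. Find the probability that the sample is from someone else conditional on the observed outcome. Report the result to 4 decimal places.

P(¬H | E) ≈ 0.6999

Let H be the event that the sample originates from the suspect. P(H) = 0.066, so P(¬H) = 0.934. With E the 'match' result, P(E|H) = 0.989 and P(E|¬H) = 0.163.
P(E) = 0.989·0.066 + 0.163·0.934 = 0.065274 + 0.15224 = 0.21752.
By Bayes' theorem, P(H|E) = 0.065274 / 0.21752 = 0.3001. Hence P(¬H|E) = 1 − 0.3001 = 0.6999.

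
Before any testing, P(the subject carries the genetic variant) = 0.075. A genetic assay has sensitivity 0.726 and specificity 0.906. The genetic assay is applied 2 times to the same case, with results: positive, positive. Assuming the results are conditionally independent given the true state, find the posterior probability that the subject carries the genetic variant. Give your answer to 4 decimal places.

Posterior P(H) ≈ 0.8287

Let H be the event that the subject carries the genetic variant; start with P(H) = 0.075. P('positive'|H) = 0.726, P('positive'|¬H) = 0.094.
Update on result 1 ('positive'): P(H) ← 0.726·0.0750 / (0.726·0.0750 + 0.094·0.9250) = 0.054450/0.14140 = 0.3851.
Update on result 2 ('positive'): P(H) ← 0.726·0.3851 / (0.726·0.3851 + 0.094·0.6149) = 0.27957/0.33737 = 0.8287.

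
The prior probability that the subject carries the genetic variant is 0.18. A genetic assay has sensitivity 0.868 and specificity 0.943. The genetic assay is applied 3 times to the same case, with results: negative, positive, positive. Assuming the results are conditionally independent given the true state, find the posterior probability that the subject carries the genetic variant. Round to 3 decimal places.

Posterior P(H) ≈ 0.877

With H the event that the subject carries the genetic variant, the joint likelihood of the observed sequence is P(data|H) = 0.132·0.868·0.868 = 0.099452 and P(data|¬H) = 0.943·0.057·0.057 = 0.0030638.
Bayes: P(H|data) = 0.18·0.099452 / (0.18·0.099452 + 0.82·0.0030638) = 0.017901/0.020414 = 0.8769.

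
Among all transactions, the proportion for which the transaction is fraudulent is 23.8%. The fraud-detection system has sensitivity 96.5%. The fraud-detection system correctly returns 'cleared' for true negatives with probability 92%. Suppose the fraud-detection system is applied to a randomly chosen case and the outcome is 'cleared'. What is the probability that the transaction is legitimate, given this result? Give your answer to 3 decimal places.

P(¬H | E) ≈ 0.988

Let H be the event that the transaction is fraudulent. P(H) = 0.238, so P(¬H) = 0.762. With E the 'cleared' result, P(E|H) = 0.035 and P(E|¬H) = 0.92.
P(E) = 0.035·0.238 + 0.92·0.762 = 0.0083300 + 0.70104 = 0.70937.
By Bayes' theorem, P(H|E) = 0.0083300 / 0.70937 = 0.012. Hence P(¬H|E) = 1 − 0.012 = 0.988.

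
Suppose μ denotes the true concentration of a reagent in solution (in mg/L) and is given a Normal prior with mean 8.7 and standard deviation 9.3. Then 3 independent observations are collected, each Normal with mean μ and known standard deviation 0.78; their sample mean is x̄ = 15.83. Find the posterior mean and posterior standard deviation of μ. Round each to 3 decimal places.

With known σ, the Normal prior is conjugate. Weight on the data is w = (n/σ²)/(n/σ² + 1/τ₀²) = 4.93097/(4.93097+0.0115620) = 0.99766.
Posterior mean = w·x̄ + (1−w)·μ₀ = 0.99766·15.83 + 0.0023393·8.7 = 15.813. Posterior variance = 1/(4.93097+0.0115620) = 0.202326, so SD = 0.450.

Posterior mean ≈ 15.813; posterior SD ≈ 0.450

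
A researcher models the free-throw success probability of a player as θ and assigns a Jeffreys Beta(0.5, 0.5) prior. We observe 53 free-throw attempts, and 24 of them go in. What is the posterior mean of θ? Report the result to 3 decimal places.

Observing 24 successes and 29 failures updates Beta(0.5, 0.5) by adding the success and failure counts to the two shape parameters: α = 0.5+24 = 24.5, β = 0.5+29 = 29.5.
Posterior mean = α/(α+β) = 24.5/54 = 0.454.

Posterior mean ≈ 0.454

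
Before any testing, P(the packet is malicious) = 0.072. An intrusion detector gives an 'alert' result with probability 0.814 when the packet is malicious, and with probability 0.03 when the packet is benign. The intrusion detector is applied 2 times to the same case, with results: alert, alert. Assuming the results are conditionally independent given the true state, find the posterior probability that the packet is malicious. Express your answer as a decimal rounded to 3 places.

Posterior P(H) ≈ 0.983

Let H be the event that the packet is malicious; start with P(H) = 0.072. P('alert'|H) = 0.814, P('alert'|¬H) = 0.03.
Update on result 1 ('alert'): P(H) ← 0.814·0.0720 / (0.814·0.0720 + 0.03·0.9280) = 0.058608/0.086448 = 0.6780.
Update on result 2 ('alert'): P(H) ← 0.814·0.6780 / (0.814·0.6780 + 0.03·0.3220) = 0.55186/0.56152 = 0.9828.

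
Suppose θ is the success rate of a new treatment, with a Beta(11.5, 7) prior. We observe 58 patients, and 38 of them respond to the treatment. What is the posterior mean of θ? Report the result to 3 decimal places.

Observing 38 successes and 20 failures updates Beta(11.5, 7) by adding the success and failure counts to the two shape parameters: α = 11.5+38 = 49.5, β = 7+20 = 27.
Posterior mean = α/(α+β) = 49.5/76.5 = 0.647.

Posterior mean ≈ 0.647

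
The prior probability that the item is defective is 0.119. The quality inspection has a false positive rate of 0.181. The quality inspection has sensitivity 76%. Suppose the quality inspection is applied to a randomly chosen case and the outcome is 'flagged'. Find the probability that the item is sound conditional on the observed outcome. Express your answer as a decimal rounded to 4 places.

P(¬H | E) ≈ 0.6381

Write H for 'the item is defective'. Prior odds H:¬H = 0.119/0.881 = 0.13507. For the 'flagged' outcome, the likelihood ratio is 0.76/0.181 = 4.1989.
Posterior odds = 0.13507 × 4.1989 = 0.56716, so P(H|E) = 0.56716/(1+0.56716) = 0.3619. Then P(¬H|E) = 1 − 0.3619 = 0.6381.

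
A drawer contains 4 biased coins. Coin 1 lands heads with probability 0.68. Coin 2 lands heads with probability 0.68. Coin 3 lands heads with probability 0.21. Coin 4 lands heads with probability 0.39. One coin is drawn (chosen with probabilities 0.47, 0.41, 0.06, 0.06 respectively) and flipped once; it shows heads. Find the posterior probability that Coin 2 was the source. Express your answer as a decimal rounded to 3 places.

Posterior probability ≈ 0.439

P(heads|C1) = 0.68; P(heads|C2) = 0.68; P(heads|C3) = 0.21; P(heads|C4) = 0.39.
Prior × likelihood for each source: 0.47·0.68=0.3196, 0.41·0.68=0.2788, 0.06·0.21=0.01260, 0.06·0.39=0.02340. Summing gives P(heads) = 0.63440.
P(Coin 2 | heads) = 0.2788 / 0.63440 = 0.439.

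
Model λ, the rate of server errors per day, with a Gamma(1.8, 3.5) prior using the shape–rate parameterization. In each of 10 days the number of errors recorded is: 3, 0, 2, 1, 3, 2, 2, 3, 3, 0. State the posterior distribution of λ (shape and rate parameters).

The Poisson likelihood adds the total count to the shape and the number of exposure periods to the rate. Here ∑xᵢ = 19 and n = 10, so shape 1.8→20.8 and rate 3.5→13.5.

Posterior: Gamma(shape=20.8, rate=13.5)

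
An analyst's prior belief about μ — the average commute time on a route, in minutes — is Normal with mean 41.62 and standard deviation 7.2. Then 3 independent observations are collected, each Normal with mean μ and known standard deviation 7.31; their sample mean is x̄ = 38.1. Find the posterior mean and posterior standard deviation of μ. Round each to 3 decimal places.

Posterior mean ≈ 39.000; posterior SD ≈ 3.641

With known σ, the Normal prior is conjugate. Weight on the data is w = (n/σ²)/(n/σ² + 1/τ₀²) = 0.0561418/(0.0561418+0.0192901) = 0.74427.
Posterior mean = w·x̄ + (1−w)·μ₀ = 0.74427·38.1 + 0.25573·41.62 = 39.000. Posterior variance = 1/(0.0561418+0.0192901) = 13.2570, so SD = 3.641.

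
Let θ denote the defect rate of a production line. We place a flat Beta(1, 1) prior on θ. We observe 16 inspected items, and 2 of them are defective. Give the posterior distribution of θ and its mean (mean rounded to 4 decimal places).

The binomial likelihood is conjugate to the Beta prior: with 2 successes and 14 failures, the posterior is Beta(1+2, 1+14) = Beta(3, 15).
E[θ | data] = 3/(3+15) = 0.1667.

Posterior: Beta(3, 15); mean ≈ 0.1667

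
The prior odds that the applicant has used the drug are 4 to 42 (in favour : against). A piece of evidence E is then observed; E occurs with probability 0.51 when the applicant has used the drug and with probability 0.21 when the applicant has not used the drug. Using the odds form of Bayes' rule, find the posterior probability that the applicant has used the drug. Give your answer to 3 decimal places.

Posterior probability ≈ 0.188

Prior odds = 4/42 = 0.095238. In log-odds, ln(0.095238) = -2.3514.
Add log likelihood ratio: ln(2.4286) = 0.88730.
Posterior log-odds = -1.4641, so posterior odds = exp(-1.4641) = 0.23129. Converting, P(H|E) = 0.23129/1.2313 = 0.188.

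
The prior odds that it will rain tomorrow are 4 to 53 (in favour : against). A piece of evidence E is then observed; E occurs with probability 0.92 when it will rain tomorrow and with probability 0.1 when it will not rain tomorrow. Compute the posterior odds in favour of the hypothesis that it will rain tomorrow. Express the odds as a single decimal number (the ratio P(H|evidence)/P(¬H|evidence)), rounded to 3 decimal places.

Prior odds = 4/53 = 0.075472.
Likelihood ratio for E = 0.92/0.1 = 9.2000.
Posterior odds = prior odds × LR = 0.69434.

Posterior odds ≈ 0.694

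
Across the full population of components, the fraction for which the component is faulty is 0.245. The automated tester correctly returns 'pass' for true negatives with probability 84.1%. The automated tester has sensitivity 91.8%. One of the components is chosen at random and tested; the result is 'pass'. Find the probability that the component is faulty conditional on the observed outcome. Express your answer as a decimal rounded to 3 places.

Let H be the event that the component is faulty. P(H) = 0.245, so P(¬H) = 0.755. With E the 'pass' result, P(E|H) = 0.082 and P(E|¬H) = 0.841.
P(E) = 0.082·0.245 + 0.841·0.755 = 0.020090 + 0.63495 = 0.65504.
By Bayes' theorem, P(H|E) = 0.020090 / 0.65504 = 0.031.

P(H | E) ≈ 0.031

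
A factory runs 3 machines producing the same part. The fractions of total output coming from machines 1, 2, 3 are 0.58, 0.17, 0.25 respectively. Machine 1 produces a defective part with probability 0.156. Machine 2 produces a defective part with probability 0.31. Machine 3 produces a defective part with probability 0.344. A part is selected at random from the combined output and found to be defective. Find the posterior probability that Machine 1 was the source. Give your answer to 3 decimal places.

P(defective|M1) = 0.156; P(defective|M2) = 0.31; P(defective|M3) = 0.344.
Prior × likelihood for each source: 0.58·0.156=0.09048, 0.17·0.31=0.05270, 0.25·0.344=0.08600. Summing gives P(defective) = 0.22918.
P(Machine 1 | defective) = 0.09048 / 0.22918 = 0.395.

Posterior probability ≈ 0.395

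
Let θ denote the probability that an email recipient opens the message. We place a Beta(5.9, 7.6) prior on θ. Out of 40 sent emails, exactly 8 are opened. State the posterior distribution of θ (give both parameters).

Posterior: Beta(13.9, 39.6)

The binomial likelihood is conjugate to the Beta prior: with 8 successes and 32 failures, the posterior is Beta(5.9+8, 7.6+32) = Beta(13.9, 39.6).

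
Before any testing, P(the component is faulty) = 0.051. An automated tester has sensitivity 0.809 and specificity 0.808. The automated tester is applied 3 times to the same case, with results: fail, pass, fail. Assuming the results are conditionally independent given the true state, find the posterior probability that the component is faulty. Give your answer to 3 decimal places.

Let H be the event that the component is faulty; start with P(H) = 0.051. P('fail'|H) = 0.809, P('fail'|¬H) = 0.192.
Update on result 1 ('fail'): P(H) ← 0.809·0.0510 / (0.809·0.0510 + 0.192·0.9490) = 0.041259/0.22347 = 0.1846.
Update on result 2 ('pass'): P(H) ← 0.191·0.1846 / (0.191·0.1846 + 0.808·0.8154) = 0.035265/0.69408 = 0.0508.
Update on result 3 ('fail'): P(H) ← 0.809·0.0508 / (0.809·0.0508 + 0.192·0.9492) = 0.041103/0.22335 = 0.1840.

Posterior P(H) ≈ 0.184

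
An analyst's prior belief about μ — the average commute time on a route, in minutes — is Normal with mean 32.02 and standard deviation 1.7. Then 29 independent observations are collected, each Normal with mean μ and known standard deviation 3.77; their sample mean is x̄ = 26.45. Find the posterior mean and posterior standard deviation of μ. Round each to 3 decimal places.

Posterior mean ≈ 27.258; posterior SD ≈ 0.647

With known σ, the Normal prior is conjugate. Weight on the data is w = (n/σ²)/(n/σ² + 1/τ₀²) = 2.04040/(2.04040+0.346021) = 0.85500.
Posterior mean = w·x̄ + (1−w)·μ₀ = 0.85500·26.45 + 0.14500·32.02 = 27.258. Posterior variance = 1/(2.04040+0.346021) = 0.419038, so SD = 0.647.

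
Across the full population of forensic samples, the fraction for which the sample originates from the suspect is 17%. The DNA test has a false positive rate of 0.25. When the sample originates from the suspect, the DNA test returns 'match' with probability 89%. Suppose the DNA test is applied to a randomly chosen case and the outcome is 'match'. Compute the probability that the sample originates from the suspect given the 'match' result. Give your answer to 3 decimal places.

P(H | E) ≈ 0.422

Write H for 'the sample originates from the suspect'. Prior odds H:¬H = 0.17/0.83 = 0.20482. For the 'match' outcome, the likelihood ratio is 0.89/0.25 = 3.5600.
Posterior odds = 0.20482 × 3.5600 = 0.72916, so P(H|E) = 0.72916/(1+0.72916) = 0.422.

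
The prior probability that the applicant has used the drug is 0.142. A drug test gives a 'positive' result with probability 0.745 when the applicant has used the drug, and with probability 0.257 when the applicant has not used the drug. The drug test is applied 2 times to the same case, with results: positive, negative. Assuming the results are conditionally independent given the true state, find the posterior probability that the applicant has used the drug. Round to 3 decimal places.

Posterior P(H) ≈ 0.141

With H the event that the applicant has used the drug, the joint likelihood of the observed sequence is P(data|H) = 0.745·0.255 = 0.18998 and P(data|¬H) = 0.257·0.743 = 0.19095.
Bayes: P(H|data) = 0.142·0.18998 / (0.142·0.18998 + 0.858·0.19095) = 0.026976/0.19081 = 0.1414.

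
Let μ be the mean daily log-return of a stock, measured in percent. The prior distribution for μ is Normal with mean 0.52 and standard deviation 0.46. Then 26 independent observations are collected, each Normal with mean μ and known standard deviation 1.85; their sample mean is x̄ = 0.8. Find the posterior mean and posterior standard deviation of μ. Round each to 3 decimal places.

Posterior mean ≈ 0.693; posterior SD ≈ 0.285

Prior precision 1/τ₀² = 1/0.46² = 4.72590; data precision n/σ² = 26/1.85² = 7.59679.
Posterior precision = 4.72590 + 7.59679 = 12.3227, giving posterior SD = 1/√12.3227 = 0.285.
Posterior mean = (4.72590·0.52 + 7.59679·0.8) / 12.3227 = 0.693.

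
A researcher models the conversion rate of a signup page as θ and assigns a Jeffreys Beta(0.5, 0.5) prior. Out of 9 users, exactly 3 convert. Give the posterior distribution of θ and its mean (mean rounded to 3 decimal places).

Observing 3 successes and 6 failures updates Beta(0.5, 0.5) by adding the success and failure counts to the two shape parameters: α = 0.5+3 = 3.5, β = 0.5+6 = 6.5.
Posterior mean = α/(α+β) = 3.5/10 = 0.350.

Posterior: Beta(3.5, 6.5); mean ≈ 0.350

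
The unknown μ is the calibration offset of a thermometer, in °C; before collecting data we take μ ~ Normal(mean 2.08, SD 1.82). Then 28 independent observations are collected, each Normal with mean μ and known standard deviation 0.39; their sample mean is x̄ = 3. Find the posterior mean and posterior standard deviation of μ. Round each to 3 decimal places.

Posterior mean ≈ 2.998; posterior SD ≈ 0.074

Prior precision 1/τ₀² = 1/1.82² = 0.301896; data precision n/σ² = 28/0.39² = 184.089.
Posterior precision = 0.301896 + 184.089 = 184.391, giving posterior SD = 1/√184.391 = 0.074.
Posterior mean = (0.301896·2.08 + 184.089·3) / 184.391 = 2.998.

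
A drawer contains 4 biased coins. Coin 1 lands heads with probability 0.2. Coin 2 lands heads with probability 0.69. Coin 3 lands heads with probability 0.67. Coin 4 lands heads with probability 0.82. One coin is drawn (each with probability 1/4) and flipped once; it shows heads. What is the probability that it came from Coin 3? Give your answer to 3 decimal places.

Posterior probability ≈ 0.282

Tabulate prior·likelihood by source: [1] prior 0.25, lik 0.2, product 0.05000; [2] prior 0.25, lik 0.69, product 0.1725; [3] prior 0.25, lik 0.67, product 0.1675; [4] prior 0.25, lik 0.82, product 0.2050.
Normalizing constant = 0.59500; the posterior for Coin 3 is its product over the sum, 0.1675/0.59500 = 0.282.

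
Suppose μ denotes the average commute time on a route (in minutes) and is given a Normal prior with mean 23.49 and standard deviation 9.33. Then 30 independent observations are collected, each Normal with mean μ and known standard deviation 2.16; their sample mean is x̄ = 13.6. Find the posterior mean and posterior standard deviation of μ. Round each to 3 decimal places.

Posterior mean ≈ 13.618; posterior SD ≈ 0.394

With known σ, the Normal prior is conjugate. Weight on the data is w = (n/σ²)/(n/σ² + 1/τ₀²) = 6.43004/(6.43004+0.0114878) = 0.99822.
Posterior mean = w·x̄ + (1−w)·μ₀ = 0.99822·13.6 + 0.0017834·23.49 = 13.618. Posterior variance = 1/(6.43004+0.0114878) = 0.155243, so SD = 0.394.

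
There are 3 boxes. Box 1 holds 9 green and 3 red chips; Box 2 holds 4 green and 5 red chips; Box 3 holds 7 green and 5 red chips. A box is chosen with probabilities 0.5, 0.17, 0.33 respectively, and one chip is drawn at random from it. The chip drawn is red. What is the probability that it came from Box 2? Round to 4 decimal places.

Posterior probability ≈ 0.2646

P(red|Box 1) = 0.25; P(red|Box 2) = 0.5556; P(red|Box 3) = 0.4167.
Prior × likelihood for each source: 0.5·0.25=0.1250, 0.17·0.5556=0.09444, 0.33·0.4167=0.1375. Summing gives P(red) = 0.35694.
P(Box 2 | red) = 0.09444 / 0.35694 = 0.2646.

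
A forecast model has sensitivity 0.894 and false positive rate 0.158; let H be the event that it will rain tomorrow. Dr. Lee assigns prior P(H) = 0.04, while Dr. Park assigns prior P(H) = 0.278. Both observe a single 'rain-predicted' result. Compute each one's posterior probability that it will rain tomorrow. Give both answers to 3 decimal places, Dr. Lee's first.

P('+'|H) = 0.894, P('+'|¬H) = 0.158.
Dr. Lee: numerator 0.894·0.04 = 0.035760; evidence = 0.035760+0.158·0.96 = 0.18744; posterior = 0.191.
Dr. Park: numerator 0.894·0.278 = 0.24853; evidence = 0.24853+0.158·0.722 = 0.36261; posterior = 0.685.

Dr. Lee: 0.191; Dr. Park: 0.685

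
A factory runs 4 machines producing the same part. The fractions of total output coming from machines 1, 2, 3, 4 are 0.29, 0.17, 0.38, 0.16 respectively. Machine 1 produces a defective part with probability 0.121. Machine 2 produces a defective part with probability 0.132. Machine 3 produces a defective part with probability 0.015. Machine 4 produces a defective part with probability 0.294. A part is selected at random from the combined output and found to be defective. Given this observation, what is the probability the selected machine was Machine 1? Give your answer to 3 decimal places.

Posterior probability ≈ 0.318

P(defective|M1) = 0.121; P(defective|M2) = 0.132; P(defective|M3) = 0.015; P(defective|M4) = 0.294.
Prior × likelihood for each source: 0.29·0.121=0.03509, 0.17·0.132=0.02244, 0.38·0.015=0.005700, 0.16·0.294=0.04704. Summing gives P(defective) = 0.11027.
P(Machine 1 | defective) = 0.03509 / 0.11027 = 0.318.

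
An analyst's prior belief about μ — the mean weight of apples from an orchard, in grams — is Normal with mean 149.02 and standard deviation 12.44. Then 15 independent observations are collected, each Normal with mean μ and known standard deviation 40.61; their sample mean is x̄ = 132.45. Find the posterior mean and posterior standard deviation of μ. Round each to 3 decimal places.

With known σ, the Normal prior is conjugate. Weight on the data is w = (n/σ²)/(n/σ² + 1/τ₀²) = 0.00909547/(0.00909547+0.00646189) = 0.58464.
Posterior mean = w·x̄ + (1−w)·μ₀ = 0.58464·132.45 + 0.41536·149.02 = 139.332. Posterior variance = 1/(0.00909547+0.00646189) = 64.2783, so SD = 8.017.

Posterior mean ≈ 139.332; posterior SD ≈ 8.017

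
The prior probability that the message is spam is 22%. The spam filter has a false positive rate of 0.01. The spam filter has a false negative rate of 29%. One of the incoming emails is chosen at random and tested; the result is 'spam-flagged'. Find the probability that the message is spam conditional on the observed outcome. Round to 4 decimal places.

Let H be the event that the message is spam. P(H) = 0.22, so P(¬H) = 0.78. With E the 'spam-flagged' result, P(E|H) = 0.71 and P(E|¬H) = 0.01.
P(E) = 0.71·0.22 + 0.01·0.78 = 0.15620 + 0.0078000 = 0.16400.
By Bayes' theorem, P(H|E) = 0.15620 / 0.16400 = 0.9524.

P(H | E) ≈ 0.9524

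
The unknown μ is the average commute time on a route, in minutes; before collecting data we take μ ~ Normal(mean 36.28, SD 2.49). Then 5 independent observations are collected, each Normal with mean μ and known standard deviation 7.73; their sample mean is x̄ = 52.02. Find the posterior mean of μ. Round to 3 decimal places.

Posterior mean ≈ 41.657

With known σ, the Normal prior is conjugate. Weight on the data is w = (n/σ²)/(n/σ² + 1/τ₀²) = 0.0836779/(0.0836779+0.161288) = 0.34159.
Posterior mean = w·x̄ + (1−w)·μ₀ = 0.34159·52.02 + 0.65841·36.28 = 41.657.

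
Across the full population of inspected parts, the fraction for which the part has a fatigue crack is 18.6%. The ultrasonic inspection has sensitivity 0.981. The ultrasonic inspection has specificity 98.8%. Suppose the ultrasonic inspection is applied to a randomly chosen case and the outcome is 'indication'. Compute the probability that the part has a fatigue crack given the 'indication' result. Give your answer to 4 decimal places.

Write H for 'the part has a fatigue crack'. Prior odds H:¬H = 0.186/0.814 = 0.22850. For the 'indication' outcome, the likelihood ratio is 0.981/0.012 = 81.750.
Posterior odds = 0.22850 × 81.750 = 18.680, so P(H|E) = 18.680/(1+18.680) = 0.9492.

P(H | E) ≈ 0.9492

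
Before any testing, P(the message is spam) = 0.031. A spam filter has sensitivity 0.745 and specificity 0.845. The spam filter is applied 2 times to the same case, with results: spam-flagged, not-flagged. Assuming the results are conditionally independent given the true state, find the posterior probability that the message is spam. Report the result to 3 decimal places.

Posterior P(H) ≈ 0.044

Let H be the event that the message is spam; start with P(H) = 0.031. P('spam-flagged'|H) = 0.745, P('spam-flagged'|¬H) = 0.155.
Update on result 1 ('spam-flagged'): P(H) ← 0.745·0.0310 / (0.745·0.0310 + 0.155·0.9690) = 0.023095/0.17329 = 0.1333.
Update on result 2 ('not-flagged'): P(H) ← 0.255·0.1333 / (0.255·0.1333 + 0.845·0.8667) = 0.033985/0.76637 = 0.0443.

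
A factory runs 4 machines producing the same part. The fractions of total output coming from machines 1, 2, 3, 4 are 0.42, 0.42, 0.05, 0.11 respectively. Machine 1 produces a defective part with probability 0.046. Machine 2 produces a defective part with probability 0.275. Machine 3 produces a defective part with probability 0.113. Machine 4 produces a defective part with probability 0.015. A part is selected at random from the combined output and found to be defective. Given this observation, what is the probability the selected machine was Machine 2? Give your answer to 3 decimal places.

Tabulate prior·likelihood by source: [1] prior 0.42, lik 0.046, product 0.01932; [2] prior 0.42, lik 0.275, product 0.1155; [3] prior 0.05, lik 0.113, product 0.005650; [4] prior 0.11, lik 0.015, product 0.001650.
Normalizing constant = 0.14212; the posterior for Machine 2 is its product over the sum, 0.1155/0.14212 = 0.813.

Posterior probability ≈ 0.813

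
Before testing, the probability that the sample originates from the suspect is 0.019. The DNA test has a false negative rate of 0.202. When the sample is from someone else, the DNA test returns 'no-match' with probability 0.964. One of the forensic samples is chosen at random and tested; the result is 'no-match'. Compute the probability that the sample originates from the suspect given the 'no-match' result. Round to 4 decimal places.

Let H be the event that the sample originates from the suspect. P(H) = 0.019, so P(¬H) = 0.981. With E the 'no-match' result, P(E|H) = 0.202 and P(E|¬H) = 0.964.
P(E) = 0.202·0.019 + 0.964·0.981 = 0.0038380 + 0.94568 = 0.94952.
By Bayes' theorem, P(H|E) = 0.0038380 / 0.94952 = 0.0040.

P(H | E) ≈ 0.0040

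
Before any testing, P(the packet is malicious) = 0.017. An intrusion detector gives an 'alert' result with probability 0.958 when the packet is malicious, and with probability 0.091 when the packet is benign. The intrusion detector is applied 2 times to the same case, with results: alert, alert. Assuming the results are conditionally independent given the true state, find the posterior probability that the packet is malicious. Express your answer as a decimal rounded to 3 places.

Posterior P(H) ≈ 0.657

With H the event that the packet is malicious, the joint likelihood of the observed sequence is P(data|H) = 0.958·0.958 = 0.91776 and P(data|¬H) = 0.091·0.091 = 0.0082810.
Bayes: P(H|data) = 0.017·0.91776 / (0.017·0.91776 + 0.983·0.0082810) = 0.015602/0.023742 = 0.6571.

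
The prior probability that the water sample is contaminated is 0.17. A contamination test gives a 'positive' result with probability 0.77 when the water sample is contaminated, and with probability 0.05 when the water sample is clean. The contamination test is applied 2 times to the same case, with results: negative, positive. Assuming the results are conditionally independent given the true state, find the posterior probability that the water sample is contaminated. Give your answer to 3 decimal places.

Posterior P(H) ≈ 0.433

With H the event that the water sample is contaminated, the joint likelihood of the observed sequence is P(data|H) = 0.23·0.77 = 0.17710 and P(data|¬H) = 0.95·0.05 = 0.047500.
Bayes: P(H|data) = 0.17·0.17710 / (0.17·0.17710 + 0.83·0.047500) = 0.030107/0.069532 = 0.4330.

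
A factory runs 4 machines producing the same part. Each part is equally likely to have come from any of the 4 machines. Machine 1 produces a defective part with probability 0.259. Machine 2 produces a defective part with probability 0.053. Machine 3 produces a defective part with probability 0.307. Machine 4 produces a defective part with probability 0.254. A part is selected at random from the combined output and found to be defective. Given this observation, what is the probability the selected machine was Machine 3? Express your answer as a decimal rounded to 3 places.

Posterior probability ≈ 0.352

Tabulate prior·likelihood by source: [1] prior 0.25, lik 0.259, product 0.06475; [2] prior 0.25, lik 0.053, product 0.01325; [3] prior 0.25, lik 0.307, product 0.07675; [4] prior 0.25, lik 0.254, product 0.06350.
Normalizing constant = 0.21825; the posterior for Machine 3 is its product over the sum, 0.07675/0.21825 = 0.352.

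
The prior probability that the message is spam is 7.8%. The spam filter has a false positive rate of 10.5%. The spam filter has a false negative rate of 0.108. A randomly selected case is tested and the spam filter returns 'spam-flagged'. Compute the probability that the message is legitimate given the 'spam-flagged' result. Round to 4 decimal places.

P(¬H | E) ≈ 0.5818

Let H be the event that the message is spam. P(H) = 0.078, so P(¬H) = 0.922. With E the 'spam-flagged' result, P(E|H) = 0.892 and P(E|¬H) = 0.105.
P(E) = 0.892·0.078 + 0.105·0.922 = 0.069576 + 0.096810 = 0.16639.
By Bayes' theorem, P(H|E) = 0.069576 / 0.16639 = 0.4182. Hence P(¬H|E) = 1 − 0.4182 = 0.5818.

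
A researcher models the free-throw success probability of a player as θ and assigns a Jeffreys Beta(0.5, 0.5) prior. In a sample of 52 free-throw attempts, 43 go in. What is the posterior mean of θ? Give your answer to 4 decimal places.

The binomial likelihood is conjugate to the Beta prior: with 43 successes and 9 failures, the posterior is Beta(0.5+43, 0.5+9) = Beta(43.5, 9.5).
Posterior mean = α/(α+β) = 43.5/53 = 0.8208.

Posterior mean ≈ 0.8208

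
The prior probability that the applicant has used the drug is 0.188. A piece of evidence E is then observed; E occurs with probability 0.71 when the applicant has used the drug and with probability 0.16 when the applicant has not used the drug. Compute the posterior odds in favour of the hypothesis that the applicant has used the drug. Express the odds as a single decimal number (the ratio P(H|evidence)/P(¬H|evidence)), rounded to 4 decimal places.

Prior odds = 0.188/(1−0.188) = 0.23153. In log-odds, ln(0.23153) = -1.4631.
Add log likelihood ratio: ln(4.4375) = 1.4901.
Posterior log-odds = 0.027033, so posterior odds = exp(0.027033) = 1.0274.

Posterior odds ≈ 1.0274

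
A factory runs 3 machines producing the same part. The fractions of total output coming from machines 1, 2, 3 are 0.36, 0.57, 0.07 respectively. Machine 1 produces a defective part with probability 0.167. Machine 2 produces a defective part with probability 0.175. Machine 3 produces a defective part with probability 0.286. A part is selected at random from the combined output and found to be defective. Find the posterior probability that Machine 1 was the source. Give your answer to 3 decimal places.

P(defective|M1) = 0.167; P(defective|M2) = 0.175; P(defective|M3) = 0.286.
Prior × likelihood for each source: 0.36·0.167=0.06012, 0.57·0.175=0.09975, 0.07·0.286=0.02002. Summing gives P(defective) = 0.17989.
P(Machine 1 | defective) = 0.06012 / 0.17989 = 0.334.

Posterior probability ≈ 0.334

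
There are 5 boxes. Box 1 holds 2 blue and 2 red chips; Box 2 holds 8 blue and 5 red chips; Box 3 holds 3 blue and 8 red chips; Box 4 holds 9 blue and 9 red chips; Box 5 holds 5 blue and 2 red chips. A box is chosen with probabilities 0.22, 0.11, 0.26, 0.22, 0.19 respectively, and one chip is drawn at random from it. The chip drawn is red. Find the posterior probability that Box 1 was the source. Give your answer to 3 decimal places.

P(red|Box 1) = 0.5; P(red|Box 2) = 0.3846; P(red|Box 3) = 0.7273; P(red|Box 4) = 0.5; P(red|Box 5) = 0.2857.
Prior × likelihood for each source: 0.22·0.5=0.1100, 0.11·0.3846=0.04231, 0.26·0.7273=0.1891, 0.22·0.5=0.1100, 0.19·0.2857=0.05429. Summing gives P(red) = 0.50568.
P(Box 1 | red) = 0.1100 / 0.50568 = 0.218.

Posterior probability ≈ 0.218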